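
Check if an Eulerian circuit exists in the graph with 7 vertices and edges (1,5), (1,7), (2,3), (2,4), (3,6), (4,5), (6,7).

Step 1: Find the degree of each vertex:
  deg(1) = 2
  deg(2) = 2
  deg(3) = 2
  deg(4) = 2
  deg(5) = 2
  deg(6) = 2
  deg(7) = 2

Step 2: Count vertices with odd degree:
  All vertices have even degree (0 odd-degree vertices)

Step 3: Apply Euler's theorem:
  - Eulerian circuit exists iff graph is connected and all vertices have even degree
  - Eulerian path exists iff graph is connected and has 0 or 2 odd-degree vertices

Graph is connected with 0 odd-degree vertices.
Both Eulerian circuit and Eulerian path exist.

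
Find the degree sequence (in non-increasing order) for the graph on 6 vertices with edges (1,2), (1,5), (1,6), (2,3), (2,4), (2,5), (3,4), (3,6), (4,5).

Step 1: Count edges incident to each vertex:
  deg(1) = 3 (neighbors: 2, 5, 6)
  deg(2) = 4 (neighbors: 1, 3, 4, 5)
  deg(3) = 3 (neighbors: 2, 4, 6)
  deg(4) = 3 (neighbors: 2, 3, 5)
  deg(5) = 3 (neighbors: 1, 2, 4)
  deg(6) = 2 (neighbors: 1, 3)

Step 2: Sort degrees in non-increasing order:
  Degrees: [3, 4, 3, 3, 3, 2] -> sorted: [4, 3, 3, 3, 3, 2]

Degree sequence: [4, 3, 3, 3, 3, 2]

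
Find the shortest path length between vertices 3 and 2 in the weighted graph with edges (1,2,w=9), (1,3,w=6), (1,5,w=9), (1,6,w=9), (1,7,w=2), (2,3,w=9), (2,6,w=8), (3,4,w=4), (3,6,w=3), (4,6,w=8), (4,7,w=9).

Step 1: Build adjacency list with weights:
  1: 2(w=9), 3(w=6), 5(w=9), 6(w=9), 7(w=2)
  2: 1(w=9), 3(w=9), 6(w=8)
  3: 1(w=6), 2(w=9), 4(w=4), 6(w=3)
  4: 3(w=4), 6(w=8), 7(w=9)
  5: 1(w=9)
  6: 1(w=9), 2(w=8), 3(w=3), 4(w=8)
  7: 1(w=2), 4(w=9)

Step 2: Apply Dijkstra's algorithm from vertex 3:
  Visit vertex 3 (distance=0)
    Update dist[1] = 6
    Update dist[2] = 9
    Update dist[4] = 4
    Update dist[6] = 3
  Visit vertex 6 (distance=3)
  Visit vertex 4 (distance=4)
    Update dist[7] = 13
  Visit vertex 1 (distance=6)
    Update dist[5] = 15
    Update dist[7] = 8
  Visit vertex 7 (distance=8)
  Visit vertex 2 (distance=9)

Step 3: Shortest path: 3 -> 2
Total weight: 9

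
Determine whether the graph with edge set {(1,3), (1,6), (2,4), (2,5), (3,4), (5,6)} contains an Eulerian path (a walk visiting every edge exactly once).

Step 1: Find the degree of each vertex:
  deg(1) = 2
  deg(2) = 2
  deg(3) = 2
  deg(4) = 2
  deg(5) = 2
  deg(6) = 2

Step 2: Count vertices with odd degree:
  All vertices have even degree (0 odd-degree vertices)

Step 3: Apply Euler's theorem:
  - Eulerian circuit exists iff graph is connected and all vertices have even degree
  - Eulerian path exists iff graph is connected and has 0 or 2 odd-degree vertices

Graph is connected with 0 odd-degree vertices.
Both Eulerian circuit and Eulerian path exist.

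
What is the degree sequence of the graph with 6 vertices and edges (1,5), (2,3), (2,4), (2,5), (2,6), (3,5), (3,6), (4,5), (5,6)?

Step 1: Count edges incident to each vertex:
  deg(1) = 1 (neighbors: 5)
  deg(2) = 4 (neighbors: 3, 4, 5, 6)
  deg(3) = 3 (neighbors: 2, 5, 6)
  deg(4) = 2 (neighbors: 2, 5)
  deg(5) = 5 (neighbors: 1, 2, 3, 4, 6)
  deg(6) = 3 (neighbors: 2, 3, 5)

Step 2: Sort degrees in non-increasing order:
  Degrees: [1, 4, 3, 2, 5, 3] -> sorted: [5, 4, 3, 3, 2, 1]

Degree sequence: [5, 4, 3, 3, 2, 1]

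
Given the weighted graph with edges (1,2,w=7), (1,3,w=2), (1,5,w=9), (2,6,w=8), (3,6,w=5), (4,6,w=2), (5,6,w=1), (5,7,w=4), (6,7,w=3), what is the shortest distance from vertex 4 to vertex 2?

Step 1: Build adjacency list with weights:
  1: 2(w=7), 3(w=2), 5(w=9)
  2: 1(w=7), 6(w=8)
  3: 1(w=2), 6(w=5)
  4: 6(w=2)
  5: 1(w=9), 6(w=1), 7(w=4)
  6: 2(w=8), 3(w=5), 4(w=2), 5(w=1), 7(w=3)
  7: 5(w=4), 6(w=3)

Step 2: Apply Dijkstra's algorithm from vertex 4:
  Visit vertex 4 (distance=0)
    Update dist[6] = 2
  Visit vertex 6 (distance=2)
    Update dist[2] = 10
    Update dist[3] = 7
    Update dist[5] = 3
    Update dist[7] = 5
  Visit vertex 5 (distance=3)
    Update dist[1] = 12
  Visit vertex 7 (distance=5)
  Visit vertex 3 (distance=7)
    Update dist[1] = 9
  Visit vertex 1 (distance=9)
  Visit vertex 2 (distance=10)

Step 3: Shortest path: 4 -> 6 -> 2
Total weight: 2 + 8 = 10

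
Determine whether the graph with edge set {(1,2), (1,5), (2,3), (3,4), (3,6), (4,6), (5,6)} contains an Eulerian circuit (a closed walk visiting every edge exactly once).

Step 1: Find the degree of each vertex:
  deg(1) = 2
  deg(2) = 2
  deg(3) = 3
  deg(4) = 2
  deg(5) = 2
  deg(6) = 3

Step 2: Count vertices with odd degree:
  Odd-degree vertices: 3, 6 (2 total)

Step 3: Apply Euler's theorem:
  - Eulerian circuit exists iff graph is connected and all vertices have even degree
  - Eulerian path exists iff graph is connected and has 0 or 2 odd-degree vertices

Graph is connected with exactly 2 odd-degree vertices (3, 6).
Eulerian path exists (starting and ending at the odd-degree vertices), but no Eulerian circuit.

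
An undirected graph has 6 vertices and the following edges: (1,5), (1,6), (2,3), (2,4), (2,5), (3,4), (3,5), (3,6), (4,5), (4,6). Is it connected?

Step 1: Build adjacency list from edges:
  1: 5, 6
  2: 3, 4, 5
  3: 2, 4, 5, 6
  4: 2, 3, 5, 6
  5: 1, 2, 3, 4
  6: 1, 3, 4

Step 2: Run BFS/DFS from vertex 1:
  Visited: {1, 5, 6, 2, 3, 4}
  Reached 6 of 6 vertices

Step 3: All 6 vertices reached from vertex 1, so the graph is connected.
Answer: Yes, the graph is connected.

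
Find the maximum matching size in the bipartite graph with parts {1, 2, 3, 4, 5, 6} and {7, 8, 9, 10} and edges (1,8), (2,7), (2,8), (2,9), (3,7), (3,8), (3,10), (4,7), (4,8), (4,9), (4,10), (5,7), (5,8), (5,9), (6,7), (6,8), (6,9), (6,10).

Step 1: List the neighbors of each left vertex:
  1: 8
  2: 7, 8, 9
  3: 7, 8, 10
  4: 7, 8, 9, 10
  5: 7, 8, 9
  6: 7, 8, 9, 10

Step 2: Greedily match left vertices, then look for augmenting paths:
  Match 1 -- 8
  Match 2 -- 7
  Match 3 -- 10
  Match 4 -- 9
  No augmenting path remains.

Step 3: Verify this is maximum:
  Matching size 4 = min(|L|, |R|) = min(6, 4), which is an upper bound, so this matching is maximum.

Maximum matching: {(1,8), (2,7), (3,10), (4,9)}
Size: 4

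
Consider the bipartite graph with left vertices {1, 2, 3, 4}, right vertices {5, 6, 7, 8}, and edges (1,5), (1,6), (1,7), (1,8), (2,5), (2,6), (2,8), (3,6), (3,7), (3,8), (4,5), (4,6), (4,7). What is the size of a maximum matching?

Step 1: List the neighbors of each left vertex:
  1: 5, 6, 7, 8
  2: 5, 6, 8
  3: 6, 7, 8
  4: 5, 6, 7

Step 2: Greedily match left vertices, then look for augmenting paths:
  Match 1 -- 8
  Match 2 -- 6
  Match 3 -- 7
  Match 4 -- 5
  No augmenting path remains.

Step 3: Verify this is maximum:
  Matching size 4 = min(|L|, |R|) = min(4, 4), which is an upper bound, so this matching is maximum.

Maximum matching: {(1,8), (2,6), (3,7), (4,5)}
Size: 4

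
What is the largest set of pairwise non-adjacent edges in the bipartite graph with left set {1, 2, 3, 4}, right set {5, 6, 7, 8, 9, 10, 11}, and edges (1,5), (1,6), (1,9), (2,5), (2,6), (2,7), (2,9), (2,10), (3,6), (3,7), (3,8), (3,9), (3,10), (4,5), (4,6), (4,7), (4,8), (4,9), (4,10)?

Step 1: List the neighbors of each left vertex:
  1: 5, 6, 9
  2: 5, 6, 7, 9, 10
  3: 6, 7, 8, 9, 10
  4: 5, 6, 7, 8, 9, 10

Step 2: Greedily match left vertices, then look for augmenting paths:
  Match 1 -- 5
  Match 2 -- 6
  Match 3 -- 7
  Match 4 -- 8
  No augmenting path remains.

Step 3: Verify this is maximum:
  Matching size 4 = min(|L|, |R|) = min(4, 7), which is an upper bound, so this matching is maximum.

Maximum matching: {(1,5), (2,6), (3,7), (4,8)}
Size: 4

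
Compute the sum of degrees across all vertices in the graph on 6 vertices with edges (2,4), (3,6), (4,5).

Step 1: Count edges incident to each vertex:
  deg(1) = 0 (neighbors: none)
  deg(2) = 1 (neighbors: 4)
  deg(3) = 1 (neighbors: 6)
  deg(4) = 2 (neighbors: 2, 5)
  deg(5) = 1 (neighbors: 4)
  deg(6) = 1 (neighbors: 3)

Step 2: Sum all degrees:
  0 + 1 + 1 + 2 + 1 + 1 = 6

Verification: sum of degrees = 2 * |E| = 2 * 3 = 6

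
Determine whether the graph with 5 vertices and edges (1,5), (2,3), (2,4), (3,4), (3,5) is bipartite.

Step 1: Attempt 2-coloring using BFS:
  Start at vertex 1, assign color 0
  Color vertex 5 with color 1 (neighbor of 1)
  Color vertex 3 with color 0 (neighbor of 5)
  Color vertex 2 with color 1 (neighbor of 3)
  Color vertex 4 with color 1 (neighbor of 3)

Step 2: Conflict found! Vertices 2 and 4 are adjacent but have the same color.
This means the graph contains an odd cycle.

The graph is NOT bipartite.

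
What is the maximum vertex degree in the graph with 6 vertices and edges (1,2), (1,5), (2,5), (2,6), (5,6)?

Step 1: Count edges incident to each vertex:
  deg(1) = 2 (neighbors: 2, 5)
  deg(2) = 3 (neighbors: 1, 5, 6)
  deg(3) = 0 (neighbors: none)
  deg(4) = 0 (neighbors: none)
  deg(5) = 3 (neighbors: 1, 2, 6)
  deg(6) = 2 (neighbors: 2, 5)

Step 2: Find maximum:
  max(2, 3, 0, 0, 3, 2) = 3 (vertex 2)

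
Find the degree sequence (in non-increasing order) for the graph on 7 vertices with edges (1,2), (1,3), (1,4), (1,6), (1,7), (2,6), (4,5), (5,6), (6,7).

Step 1: Count edges incident to each vertex:
  deg(1) = 5 (neighbors: 2, 3, 4, 6, 7)
  deg(2) = 2 (neighbors: 1, 6)
  deg(3) = 1 (neighbors: 1)
  deg(4) = 2 (neighbors: 1, 5)
  deg(5) = 2 (neighbors: 4, 6)
  deg(6) = 4 (neighbors: 1, 2, 5, 7)
  deg(7) = 2 (neighbors: 1, 6)

Step 2: Sort degrees in non-increasing order:
  Degrees: [5, 2, 1, 2, 2, 4, 2] -> sorted: [5, 4, 2, 2, 2, 2, 1]

Degree sequence: [5, 4, 2, 2, 2, 2, 1]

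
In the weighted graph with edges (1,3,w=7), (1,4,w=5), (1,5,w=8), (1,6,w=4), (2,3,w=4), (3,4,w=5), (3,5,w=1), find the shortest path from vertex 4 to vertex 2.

Step 1: Build adjacency list with weights:
  1: 3(w=7), 4(w=5), 5(w=8), 6(w=4)
  2: 3(w=4)
  3: 1(w=7), 2(w=4), 4(w=5), 5(w=1)
  4: 1(w=5), 3(w=5)
  5: 1(w=8), 3(w=1)
  6: 1(w=4)

Step 2: Apply Dijkstra's algorithm from vertex 4:
  Visit vertex 4 (distance=0)
    Update dist[1] = 5
    Update dist[3] = 5
  Visit vertex 1 (distance=5)
    Update dist[5] = 13
    Update dist[6] = 9
  Visit vertex 3 (distance=5)
    Update dist[2] = 9
    Update dist[5] = 6
  Visit vertex 5 (distance=6)
  Visit vertex 2 (distance=9)

Step 3: Shortest path: 4 -> 3 -> 2
Total weight: 5 + 4 = 9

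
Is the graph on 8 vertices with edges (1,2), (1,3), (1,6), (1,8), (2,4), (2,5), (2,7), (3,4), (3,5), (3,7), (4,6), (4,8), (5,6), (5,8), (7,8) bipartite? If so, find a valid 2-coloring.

Step 1: Attempt 2-coloring using BFS:
  Start at vertex 1, assign color 0
  Color vertex 2 with color 1 (neighbor of 1)
  Color vertex 3 with color 1 (neighbor of 1)
  Color vertex 6 with color 1 (neighbor of 1)
  Color vertex 8 with color 1 (neighbor of 1)
  Color vertex 4 with color 0 (neighbor of 2)
  Color vertex 5 with color 0 (neighbor of 2)
  Color vertex 7 with color 0 (neighbor of 2)

Step 2: 2-coloring succeeded. No conflicts found.
  Set A (color 0): {1, 4, 5, 7}
  Set B (color 1): {2, 3, 6, 8}

The graph is bipartite with partition {1, 4, 5, 7}, {2, 3, 6, 8}.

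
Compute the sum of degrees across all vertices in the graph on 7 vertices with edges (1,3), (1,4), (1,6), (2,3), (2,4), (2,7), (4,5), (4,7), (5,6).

Step 1: Count edges incident to each vertex:
  deg(1) = 3 (neighbors: 3, 4, 6)
  deg(2) = 3 (neighbors: 3, 4, 7)
  deg(3) = 2 (neighbors: 1, 2)
  deg(4) = 4 (neighbors: 1, 2, 5, 7)
  deg(5) = 2 (neighbors: 4, 6)
  deg(6) = 2 (neighbors: 1, 5)
  deg(7) = 2 (neighbors: 2, 4)

Step 2: Sum all degrees:
  3 + 3 + 2 + 4 + 2 + 2 + 2 = 18

Verification: sum of degrees = 2 * |E| = 2 * 9 = 18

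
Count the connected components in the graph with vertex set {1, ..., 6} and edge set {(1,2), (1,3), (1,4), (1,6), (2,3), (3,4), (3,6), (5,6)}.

Step 1: Build adjacency list from edges:
  1: 2, 3, 4, 6
  2: 1, 3
  3: 1, 2, 4, 6
  4: 1, 3
  5: 6
  6: 1, 3, 5

Step 2: Run BFS/DFS from vertex 1:
  Visited: {1, 2, 3, 4, 6, 5}
  Reached 6 of 6 vertices

Step 3: All 6 vertices reached from vertex 1, so the graph is connected.
Number of connected components: 1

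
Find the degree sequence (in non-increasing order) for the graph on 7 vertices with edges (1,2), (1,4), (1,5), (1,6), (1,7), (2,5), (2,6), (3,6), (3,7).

Step 1: Count edges incident to each vertex:
  deg(1) = 5 (neighbors: 2, 4, 5, 6, 7)
  deg(2) = 3 (neighbors: 1, 5, 6)
  deg(3) = 2 (neighbors: 6, 7)
  deg(4) = 1 (neighbors: 1)
  deg(5) = 2 (neighbors: 1, 2)
  deg(6) = 3 (neighbors: 1, 2, 3)
  deg(7) = 2 (neighbors: 1, 3)

Step 2: Sort degrees in non-increasing order:
  Degrees: [5, 3, 2, 1, 2, 3, 2] -> sorted: [5, 3, 3, 2, 2, 2, 1]

Degree sequence: [5, 3, 3, 2, 2, 2, 1]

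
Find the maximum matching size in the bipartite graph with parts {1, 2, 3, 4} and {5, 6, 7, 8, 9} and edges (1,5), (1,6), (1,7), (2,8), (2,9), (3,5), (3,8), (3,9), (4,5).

Step 1: List the neighbors of each left vertex:
  1: 5, 6, 7
  2: 8, 9
  3: 5, 8, 9
  4: 5

Step 2: Greedily match left vertices, then look for augmenting paths:
  Match 1 -- 6
  Match 2 -- 8
  Match 3 -- 9
  Match 4 -- 5
  No augmenting path remains.

Step 3: Verify this is maximum:
  Matching size 4 = min(|L|, |R|) = min(4, 5), which is an upper bound, so this matching is maximum.

Maximum matching: {(1,6), (2,8), (3,9), (4,5)}
Size: 4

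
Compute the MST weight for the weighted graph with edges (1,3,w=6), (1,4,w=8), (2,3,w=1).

Apply Kruskal's algorithm (sort edges by weight, add if no cycle):

Sorted edges by weight:
  (2,3) w=1
  (1,3) w=6
  (1,4) w=8

Add edge (2,3) w=1 -- no cycle. Running total: 1
Add edge (1,3) w=6 -- no cycle. Running total: 7
Add edge (1,4) w=8 -- no cycle. Running total: 15

MST edges: (2,3,w=1), (1,3,w=6), (1,4,w=8)
Total MST weight: 1 + 6 + 8 = 15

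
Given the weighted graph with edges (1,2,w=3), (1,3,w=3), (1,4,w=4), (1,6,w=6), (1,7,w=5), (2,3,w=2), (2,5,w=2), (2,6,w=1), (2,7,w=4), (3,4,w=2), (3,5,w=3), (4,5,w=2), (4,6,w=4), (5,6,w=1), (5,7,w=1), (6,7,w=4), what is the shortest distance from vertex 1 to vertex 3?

Step 1: Build adjacency list with weights:
  1: 2(w=3), 3(w=3), 4(w=4), 6(w=6), 7(w=5)
  2: 1(w=3), 3(w=2), 5(w=2), 6(w=1), 7(w=4)
  3: 1(w=3), 2(w=2), 4(w=2), 5(w=3)
  4: 1(w=4), 3(w=2), 5(w=2), 6(w=4)
  5: 2(w=2), 3(w=3), 4(w=2), 6(w=1), 7(w=1)
  6: 1(w=6), 2(w=1), 4(w=4), 5(w=1), 7(w=4)
  7: 1(w=5), 2(w=4), 5(w=1), 6(w=4)

Step 2: Apply Dijkstra's algorithm from vertex 1:
  Visit vertex 1 (distance=0)
    Update dist[2] = 3
    Update dist[3] = 3
    Update dist[4] = 4
    Update dist[6] = 6
    Update dist[7] = 5
  Visit vertex 2 (distance=3)
    Update dist[5] = 5
    Update dist[6] = 4
  Visit vertex 3 (distance=3)

Step 3: Shortest path: 1 -> 3
Total weight: 3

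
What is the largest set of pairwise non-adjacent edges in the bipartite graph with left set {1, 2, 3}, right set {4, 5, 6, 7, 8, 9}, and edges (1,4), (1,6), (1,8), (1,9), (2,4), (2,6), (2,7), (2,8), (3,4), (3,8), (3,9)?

Step 1: List the neighbors of each left vertex:
  1: 4, 6, 8, 9
  2: 4, 6, 7, 8
  3: 4, 8, 9

Step 2: Greedily match left vertices, then look for augmenting paths:
  Match 1 -- 4
  Match 2 -- 6
  Match 3 -- 8
  No augmenting path remains.

Step 3: Verify this is maximum:
  Matching size 3 = min(|L|, |R|) = min(3, 6), which is an upper bound, so this matching is maximum.

Maximum matching: {(1,4), (2,6), (3,8)}
Size: 3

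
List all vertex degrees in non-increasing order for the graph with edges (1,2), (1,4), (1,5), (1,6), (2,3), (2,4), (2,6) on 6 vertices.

Step 1: Count edges incident to each vertex:
  deg(1) = 4 (neighbors: 2, 4, 5, 6)
  deg(2) = 4 (neighbors: 1, 3, 4, 6)
  deg(3) = 1 (neighbors: 2)
  deg(4) = 2 (neighbors: 1, 2)
  deg(5) = 1 (neighbors: 1)
  deg(6) = 2 (neighbors: 1, 2)

Step 2: Sort degrees in non-increasing order:
  Degrees: [4, 4, 1, 2, 1, 2] -> sorted: [4, 4, 2, 2, 1, 1]

Degree sequence: [4, 4, 2, 2, 1, 1]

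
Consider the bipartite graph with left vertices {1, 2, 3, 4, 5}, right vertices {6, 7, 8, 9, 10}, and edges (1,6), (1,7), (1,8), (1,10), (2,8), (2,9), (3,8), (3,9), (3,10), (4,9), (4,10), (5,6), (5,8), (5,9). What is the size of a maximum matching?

Step 1: List the neighbors of each left vertex:
  1: 6, 7, 8, 10
  2: 8, 9
  3: 8, 9, 10
  4: 9, 10
  5: 6, 8, 9

Step 2: Greedily match left vertices, then look for augmenting paths:
  Match 1 -- 7
  Match 2 -- 8
  Match 3 -- 9
  Match 4 -- 10
  Match 5 -- 6
  No augmenting path remains.

Step 3: Verify this is maximum:
  Matching size 5 = min(|L|, |R|) = min(5, 5), which is an upper bound, so this matching is maximum.

Maximum matching: {(1,7), (2,8), (3,9), (4,10), (5,6)}
Size: 5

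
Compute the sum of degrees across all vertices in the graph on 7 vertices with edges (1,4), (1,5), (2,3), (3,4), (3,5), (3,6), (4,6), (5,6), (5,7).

Step 1: Count edges incident to each vertex:
  deg(1) = 2 (neighbors: 4, 5)
  deg(2) = 1 (neighbors: 3)
  deg(3) = 4 (neighbors: 2, 4, 5, 6)
  deg(4) = 3 (neighbors: 1, 3, 6)
  deg(5) = 4 (neighbors: 1, 3, 6, 7)
  deg(6) = 3 (neighbors: 3, 4, 5)
  deg(7) = 1 (neighbors: 5)

Step 2: Sum all degrees:
  2 + 1 + 4 + 3 + 4 + 3 + 1 = 18

Verification: sum of degrees = 2 * |E| = 2 * 9 = 18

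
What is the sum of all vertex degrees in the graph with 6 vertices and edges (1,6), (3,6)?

Step 1: Count edges incident to each vertex:
  deg(1) = 1 (neighbors: 6)
  deg(2) = 0 (neighbors: none)
  deg(3) = 1 (neighbors: 6)
  deg(4) = 0 (neighbors: none)
  deg(5) = 0 (neighbors: none)
  deg(6) = 2 (neighbors: 1, 3)

Step 2: Sum all degrees:
  1 + 0 + 1 + 0 + 0 + 2 = 4

Verification: sum of degrees = 2 * |E| = 2 * 2 = 4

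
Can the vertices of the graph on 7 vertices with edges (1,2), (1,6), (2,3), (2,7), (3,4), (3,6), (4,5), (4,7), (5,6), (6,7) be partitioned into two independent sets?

Step 1: Attempt 2-coloring using BFS:
  Start at vertex 1, assign color 0
  Color vertex 2 with color 1 (neighbor of 1)
  Color vertex 6 with color 1 (neighbor of 1)
  Color vertex 3 with color 0 (neighbor of 2)
  Color vertex 7 with color 0 (neighbor of 2)
  Color vertex 5 with color 0 (neighbor of 6)
  Color vertex 4 with color 1 (neighbor of 3)

Step 2: 2-coloring succeeded. No conflicts found.
  Set A (color 0): {1, 3, 5, 7}
  Set B (color 1): {2, 4, 6}

The graph is bipartite with partition {1, 3, 5, 7}, {2, 4, 6}.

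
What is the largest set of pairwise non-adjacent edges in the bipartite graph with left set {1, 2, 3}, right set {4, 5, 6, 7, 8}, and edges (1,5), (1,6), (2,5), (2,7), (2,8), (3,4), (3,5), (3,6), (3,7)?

Step 1: List the neighbors of each left vertex:
  1: 5, 6
  2: 5, 7, 8
  3: 4, 5, 6, 7

Step 2: Greedily match left vertices, then look for augmenting paths:
  Match 1 -- 5
  Match 2 -- 7
  Match 3 -- 4
  No augmenting path remains.

Step 3: Verify this is maximum:
  Matching size 3 = min(|L|, |R|) = min(3, 5), which is an upper bound, so this matching is maximum.

Maximum matching: {(1,5), (2,7), (3,4)}
Size: 3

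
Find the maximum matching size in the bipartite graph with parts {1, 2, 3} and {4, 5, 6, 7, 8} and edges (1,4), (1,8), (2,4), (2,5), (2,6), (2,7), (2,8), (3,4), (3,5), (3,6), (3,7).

Step 1: List the neighbors of each left vertex:
  1: 4, 8
  2: 4, 5, 6, 7, 8
  3: 4, 5, 6, 7

Step 2: Greedily match left vertices, then look for augmenting paths:
  Match 1 -- 4
  Match 2 -- 5
  Match 3 -- 6
  No augmenting path remains.

Step 3: Verify this is maximum:
  Matching size 3 = min(|L|, |R|) = min(3, 5), which is an upper bound, so this matching is maximum.

Maximum matching: {(1,4), (2,5), (3,6)}
Size: 3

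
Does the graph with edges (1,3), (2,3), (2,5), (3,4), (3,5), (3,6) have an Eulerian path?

Step 1: Find the degree of each vertex:
  deg(1) = 1
  deg(2) = 2
  deg(3) = 5
  deg(4) = 1
  deg(5) = 2
  deg(6) = 1

Step 2: Count vertices with odd degree:
  Odd-degree vertices: 1, 3, 4, 6 (4 total)

Step 3: Apply Euler's theorem:
  - Eulerian circuit exists iff graph is connected and all vertices have even degree
  - Eulerian path exists iff graph is connected and has 0 or 2 odd-degree vertices

Graph has 4 odd-degree vertices (need 0 or 2).
Neither Eulerian path nor Eulerian circuit exists.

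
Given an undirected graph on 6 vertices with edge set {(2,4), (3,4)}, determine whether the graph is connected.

Step 1: Build adjacency list from edges:
  1: (none)
  2: 4
  3: 4
  4: 2, 3
  5: (none)
  6: (none)

Step 2: Run BFS/DFS from vertex 1:
  Visited: {1}
  Reached 1 of 6 vertices

Step 3: Only 1 of 6 vertices reached. Graph is disconnected.
Connected components: {1}, {2, 3, 4}, {5}, {6}
Answer: No, the graph is not connected (4 components).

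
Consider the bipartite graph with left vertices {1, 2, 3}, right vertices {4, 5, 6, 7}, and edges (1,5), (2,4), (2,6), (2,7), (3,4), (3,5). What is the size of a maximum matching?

Step 1: List the neighbors of each left vertex:
  1: 5
  2: 4, 6, 7
  3: 4, 5

Step 2: Greedily match left vertices, then look for augmenting paths:
  Match 1 -- 5
  Match 2 -- 6
  Match 3 -- 4
  No augmenting path remains.

Step 3: Verify this is maximum:
  Matching size 3 = min(|L|, |R|) = min(3, 4), which is an upper bound, so this matching is maximum.

Maximum matching: {(1,5), (2,6), (3,4)}
Size: 3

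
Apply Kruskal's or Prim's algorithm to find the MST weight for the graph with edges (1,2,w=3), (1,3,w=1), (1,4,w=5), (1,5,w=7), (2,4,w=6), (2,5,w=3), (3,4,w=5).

Apply Kruskal's algorithm (sort edges by weight, add if no cycle):

Sorted edges by weight:
  (1,3) w=1
  (1,2) w=3
  (2,5) w=3
  (1,4) w=5
  (3,4) w=5
  (2,4) w=6
  (1,5) w=7

Add edge (1,3) w=1 -- no cycle. Running total: 1
Add edge (1,2) w=3 -- no cycle. Running total: 4
Add edge (2,5) w=3 -- no cycle. Running total: 7
Add edge (1,4) w=5 -- no cycle. Running total: 12

MST edges: (1,3,w=1), (1,2,w=3), (2,5,w=3), (1,4,w=5)
Total MST weight: 1 + 3 + 3 + 5 = 12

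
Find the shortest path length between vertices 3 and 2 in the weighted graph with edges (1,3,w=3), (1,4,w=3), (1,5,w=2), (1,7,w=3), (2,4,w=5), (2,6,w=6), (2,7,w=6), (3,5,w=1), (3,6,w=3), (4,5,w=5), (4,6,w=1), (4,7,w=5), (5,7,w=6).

Step 1: Build adjacency list with weights:
  1: 3(w=3), 4(w=3), 5(w=2), 7(w=3)
  2: 4(w=5), 6(w=6), 7(w=6)
  3: 1(w=3), 5(w=1), 6(w=3)
  4: 1(w=3), 2(w=5), 5(w=5), 6(w=1), 7(w=5)
  5: 1(w=2), 3(w=1), 4(w=5), 7(w=6)
  6: 2(w=6), 3(w=3), 4(w=1)
  7: 1(w=3), 2(w=6), 4(w=5), 5(w=6)

Step 2: Apply Dijkstra's algorithm from vertex 3:
  Visit vertex 3 (distance=0)
    Update dist[1] = 3
    Update dist[5] = 1
    Update dist[6] = 3
  Visit vertex 5 (distance=1)
    Update dist[4] = 6
    Update dist[7] = 7
  Visit vertex 1 (distance=3)
    Update dist[7] = 6
  Visit vertex 6 (distance=3)
    Update dist[2] = 9
    Update dist[4] = 4
  Visit vertex 4 (distance=4)
  Visit vertex 7 (distance=6)
  Visit vertex 2 (distance=9)

Step 3: Shortest path: 3 -> 6 -> 2
Total weight: 3 + 6 = 9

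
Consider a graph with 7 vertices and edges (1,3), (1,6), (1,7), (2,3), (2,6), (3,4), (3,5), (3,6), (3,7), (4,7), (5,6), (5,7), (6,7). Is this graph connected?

Step 1: Build adjacency list from edges:
  1: 3, 6, 7
  2: 3, 6
  3: 1, 2, 4, 5, 6, 7
  4: 3, 7
  5: 3, 6, 7
  6: 1, 2, 3, 5, 7
  7: 1, 3, 4, 5, 6

Step 2: Run BFS/DFS from vertex 1:
  Visited: {1, 3, 6, 7, 2, 4, 5}
  Reached 7 of 7 vertices

Step 3: All 7 vertices reached from vertex 1, so the graph is connected.
Answer: Yes, the graph is connected.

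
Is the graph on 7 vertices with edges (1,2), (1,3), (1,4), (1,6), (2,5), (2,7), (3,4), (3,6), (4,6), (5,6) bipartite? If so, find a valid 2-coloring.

Step 1: Attempt 2-coloring using BFS:
  Start at vertex 1, assign color 0
  Color vertex 2 with color 1 (neighbor of 1)
  Color vertex 3 with color 1 (neighbor of 1)
  Color vertex 4 with color 1 (neighbor of 1)
  Color vertex 6 with color 1 (neighbor of 1)
  Color vertex 5 with color 0 (neighbor of 2)
  Color vertex 7 with color 0 (neighbor of 2)

Step 2: Conflict found! Vertices 3 and 4 are adjacent but have the same color.
This means the graph contains an odd cycle.

The graph is NOT bipartite.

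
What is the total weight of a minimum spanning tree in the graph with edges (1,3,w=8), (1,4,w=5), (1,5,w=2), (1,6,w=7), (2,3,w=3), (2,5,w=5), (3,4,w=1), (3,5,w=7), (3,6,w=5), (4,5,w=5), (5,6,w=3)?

Apply Kruskal's algorithm (sort edges by weight, add if no cycle):

Sorted edges by weight:
  (3,4) w=1
  (1,5) w=2
  (2,3) w=3
  (5,6) w=3
  (1,4) w=5
  (2,5) w=5
  (3,6) w=5
  (4,5) w=5
  (1,6) w=7
  (3,5) w=7
  (1,3) w=8

Add edge (3,4) w=1 -- no cycle. Running total: 1
Add edge (1,5) w=2 -- no cycle. Running total: 3
Add edge (2,3) w=3 -- no cycle. Running total: 6
Add edge (5,6) w=3 -- no cycle. Running total: 9
Add edge (1,4) w=5 -- no cycle. Running total: 14

MST edges: (3,4,w=1), (1,5,w=2), (2,3,w=3), (5,6,w=3), (1,4,w=5)
Total MST weight: 1 + 2 + 3 + 3 + 5 = 14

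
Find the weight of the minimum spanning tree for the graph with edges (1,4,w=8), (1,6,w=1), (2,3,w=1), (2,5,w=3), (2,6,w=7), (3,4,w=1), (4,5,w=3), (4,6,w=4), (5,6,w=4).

Apply Kruskal's algorithm (sort edges by weight, add if no cycle):

Sorted edges by weight:
  (1,6) w=1
  (2,3) w=1
  (3,4) w=1
  (2,5) w=3
  (4,5) w=3
  (4,6) w=4
  (5,6) w=4
  (2,6) w=7
  (1,4) w=8

Add edge (1,6) w=1 -- no cycle. Running total: 1
Add edge (2,3) w=1 -- no cycle. Running total: 2
Add edge (3,4) w=1 -- no cycle. Running total: 3
Add edge (2,5) w=3 -- no cycle. Running total: 6
Skip edge (4,5) w=3 -- would create cycle
Add edge (4,6) w=4 -- no cycle. Running total: 10

MST edges: (1,6,w=1), (2,3,w=1), (3,4,w=1), (2,5,w=3), (4,6,w=4)
Total MST weight: 1 + 1 + 1 + 3 + 4 = 10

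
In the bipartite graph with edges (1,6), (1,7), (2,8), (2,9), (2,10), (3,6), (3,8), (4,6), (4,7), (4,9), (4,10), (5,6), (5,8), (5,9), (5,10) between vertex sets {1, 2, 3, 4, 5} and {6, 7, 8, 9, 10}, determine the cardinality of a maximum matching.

Step 1: List the neighbors of each left vertex:
  1: 6, 7
  2: 8, 9, 10
  3: 6, 8
  4: 6, 7, 9, 10
  5: 6, 8, 9, 10

Step 2: Greedily match left vertices, then look for augmenting paths:
  Match 1 -- 6
  Match 2 -- 10
  Match 3 -- 8
  Match 4 -- 7
  Match 5 -- 9
  No augmenting path remains.

Step 3: Verify this is maximum:
  Matching size 5 = min(|L|, |R|) = min(5, 5), which is an upper bound, so this matching is maximum.

Maximum matching: {(1,6), (2,10), (3,8), (4,7), (5,9)}
Size: 5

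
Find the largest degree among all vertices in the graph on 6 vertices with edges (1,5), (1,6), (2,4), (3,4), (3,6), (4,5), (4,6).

Step 1: Count edges incident to each vertex:
  deg(1) = 2 (neighbors: 5, 6)
  deg(2) = 1 (neighbors: 4)
  deg(3) = 2 (neighbors: 4, 6)
  deg(4) = 4 (neighbors: 2, 3, 5, 6)
  deg(5) = 2 (neighbors: 1, 4)
  deg(6) = 3 (neighbors: 1, 3, 4)

Step 2: Find maximum:
  max(2, 1, 2, 4, 2, 3) = 4 (vertex 4)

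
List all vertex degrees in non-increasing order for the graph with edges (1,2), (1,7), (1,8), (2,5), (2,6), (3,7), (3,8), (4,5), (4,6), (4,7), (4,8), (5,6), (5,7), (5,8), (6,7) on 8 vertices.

Step 1: Count edges incident to each vertex:
  deg(1) = 3 (neighbors: 2, 7, 8)
  deg(2) = 3 (neighbors: 1, 5, 6)
  deg(3) = 2 (neighbors: 7, 8)
  deg(4) = 4 (neighbors: 5, 6, 7, 8)
  deg(5) = 5 (neighbors: 2, 4, 6, 7, 8)
  deg(6) = 4 (neighbors: 2, 4, 5, 7)
  deg(7) = 5 (neighbors: 1, 3, 4, 5, 6)
  deg(8) = 4 (neighbors: 1, 3, 4, 5)

Step 2: Sort degrees in non-increasing order:
  Degrees: [3, 3, 2, 4, 5, 4, 5, 4] -> sorted: [5, 5, 4, 4, 4, 3, 3, 2]

Degree sequence: [5, 5, 4, 4, 4, 3, 3, 2]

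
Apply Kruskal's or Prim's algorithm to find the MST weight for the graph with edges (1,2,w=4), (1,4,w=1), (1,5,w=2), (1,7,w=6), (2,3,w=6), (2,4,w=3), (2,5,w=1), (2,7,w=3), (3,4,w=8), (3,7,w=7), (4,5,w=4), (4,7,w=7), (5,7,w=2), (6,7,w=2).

Apply Kruskal's algorithm (sort edges by weight, add if no cycle):

Sorted edges by weight:
  (1,4) w=1
  (2,5) w=1
  (1,5) w=2
  (5,7) w=2
  (6,7) w=2
  (2,4) w=3
  (2,7) w=3
  (1,2) w=4
  (4,5) w=4
  (1,7) w=6
  (2,3) w=6
  (3,7) w=7
  (4,7) w=7
  (3,4) w=8

Add edge (1,4) w=1 -- no cycle. Running total: 1
Add edge (2,5) w=1 -- no cycle. Running total: 2
Add edge (1,5) w=2 -- no cycle. Running total: 4
Add edge (5,7) w=2 -- no cycle. Running total: 6
Add edge (6,7) w=2 -- no cycle. Running total: 8
Skip edge (2,4) w=3 -- would create cycle
Skip edge (2,7) w=3 -- would create cycle
Skip edge (1,2) w=4 -- would create cycle
Skip edge (4,5) w=4 -- would create cycle
Skip edge (1,7) w=6 -- would create cycle
Add edge (2,3) w=6 -- no cycle. Running total: 14

MST edges: (1,4,w=1), (2,5,w=1), (1,5,w=2), (5,7,w=2), (6,7,w=2), (2,3,w=6)
Total MST weight: 1 + 1 + 2 + 2 + 2 + 6 = 14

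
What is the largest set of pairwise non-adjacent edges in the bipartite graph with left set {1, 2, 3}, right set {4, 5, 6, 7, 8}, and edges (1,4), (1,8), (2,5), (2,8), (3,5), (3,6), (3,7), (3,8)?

Step 1: List the neighbors of each left vertex:
  1: 4, 8
  2: 5, 8
  3: 5, 6, 7, 8

Step 2: Greedily match left vertices, then look for augmenting paths:
  Match 1 -- 4
  Match 2 -- 5
  Match 3 -- 6
  No augmenting path remains.

Step 3: Verify this is maximum:
  Matching size 3 = min(|L|, |R|) = min(3, 5), which is an upper bound, so this matching is maximum.

Maximum matching: {(1,4), (2,5), (3,6)}
Size: 3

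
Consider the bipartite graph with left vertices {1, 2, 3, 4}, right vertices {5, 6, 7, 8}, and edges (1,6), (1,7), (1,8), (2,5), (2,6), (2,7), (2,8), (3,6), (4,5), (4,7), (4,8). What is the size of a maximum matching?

Step 1: List the neighbors of each left vertex:
  1: 6, 7, 8
  2: 5, 6, 7, 8
  3: 6
  4: 5, 7, 8

Step 2: Greedily match left vertices, then look for augmenting paths:
  Match 1 -- 8
  Match 2 -- 5
  Match 3 -- 6
  Match 4 -- 7
  No augmenting path remains.

Step 3: Verify this is maximum:
  Matching size 4 = min(|L|, |R|) = min(4, 4), which is an upper bound, so this matching is maximum.

Maximum matching: {(1,8), (2,5), (3,6), (4,7)}
Size: 4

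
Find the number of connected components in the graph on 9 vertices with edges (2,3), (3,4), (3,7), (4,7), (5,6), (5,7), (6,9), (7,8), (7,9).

Step 1: Build adjacency list from edges:
  1: (none)
  2: 3
  3: 2, 4, 7
  4: 3, 7
  5: 6, 7
  6: 5, 9
  7: 3, 4, 5, 8, 9
  8: 7
  9: 6, 7

Step 2: Run BFS/DFS from vertex 1:
  Visited: {1}
  Reached 1 of 9 vertices

Step 3: Only 1 of 9 vertices reached. Graph is disconnected.
Connected components: {1}, {2, 3, 4, 5, 6, 7, 8, 9}
Number of connected components: 2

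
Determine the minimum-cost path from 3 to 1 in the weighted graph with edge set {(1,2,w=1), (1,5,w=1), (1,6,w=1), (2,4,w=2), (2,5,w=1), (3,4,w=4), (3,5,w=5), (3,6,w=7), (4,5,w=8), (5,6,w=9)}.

Step 1: Build adjacency list with weights:
  1: 2(w=1), 5(w=1), 6(w=1)
  2: 1(w=1), 4(w=2), 5(w=1)
  3: 4(w=4), 5(w=5), 6(w=7)
  4: 2(w=2), 3(w=4), 5(w=8)
  5: 1(w=1), 2(w=1), 3(w=5), 4(w=8), 6(w=9)
  6: 1(w=1), 3(w=7), 5(w=9)

Step 2: Apply Dijkstra's algorithm from vertex 3:
  Visit vertex 3 (distance=0)
    Update dist[4] = 4
    Update dist[5] = 5
    Update dist[6] = 7
  Visit vertex 4 (distance=4)
    Update dist[2] = 6
  Visit vertex 5 (distance=5)
    Update dist[1] = 6
  Visit vertex 1 (distance=6)

Step 3: Shortest path: 3 -> 5 -> 1
Total weight: 5 + 1 = 6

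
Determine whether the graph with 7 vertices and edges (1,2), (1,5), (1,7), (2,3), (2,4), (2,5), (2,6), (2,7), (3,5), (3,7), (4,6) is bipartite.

Step 1: Attempt 2-coloring using BFS:
  Start at vertex 1, assign color 0
  Color vertex 2 with color 1 (neighbor of 1)
  Color vertex 5 with color 1 (neighbor of 1)
  Color vertex 7 with color 1 (neighbor of 1)
  Color vertex 3 with color 0 (neighbor of 2)
  Color vertex 4 with color 0 (neighbor of 2)

Step 2: Conflict found! Vertices 2 and 5 are adjacent but have the same color.
This means the graph contains an odd cycle.

The graph is NOT bipartite.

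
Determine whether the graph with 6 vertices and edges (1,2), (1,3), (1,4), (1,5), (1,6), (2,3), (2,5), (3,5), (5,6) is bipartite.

Step 1: Attempt 2-coloring using BFS:
  Start at vertex 1, assign color 0
  Color vertex 2 with color 1 (neighbor of 1)
  Color vertex 3 with color 1 (neighbor of 1)
  Color vertex 4 with color 1 (neighbor of 1)
  Color vertex 5 with color 1 (neighbor of 1)
  Color vertex 6 with color 1 (neighbor of 1)

Step 2: Conflict found! Vertices 2 and 3 are adjacent but have the same color.
This means the graph contains an odd cycle.

The graph is NOT bipartite.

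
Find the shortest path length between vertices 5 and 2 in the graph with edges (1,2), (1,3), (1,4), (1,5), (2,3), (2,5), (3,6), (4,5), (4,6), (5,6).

Step 1: Build adjacency list:
  1: 2, 3, 4, 5
  2: 1, 3, 5
  3: 1, 2, 6
  4: 1, 5, 6
  5: 1, 2, 4, 6
  6: 3, 4, 5

Step 2: BFS from vertex 5 to find shortest path to 2:
  vertex 1 reached at distance 1
  vertex 2 reached at distance 1

Step 3: Shortest path: 5 -> 2
Path length: 1 edge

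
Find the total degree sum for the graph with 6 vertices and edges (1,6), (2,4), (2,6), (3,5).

Step 1: Count edges incident to each vertex:
  deg(1) = 1 (neighbors: 6)
  deg(2) = 2 (neighbors: 4, 6)
  deg(3) = 1 (neighbors: 5)
  deg(4) = 1 (neighbors: 2)
  deg(5) = 1 (neighbors: 3)
  deg(6) = 2 (neighbors: 1, 2)

Step 2: Sum all degrees:
  1 + 2 + 1 + 1 + 1 + 2 = 8

Verification: sum of degrees = 2 * |E| = 2 * 4 = 8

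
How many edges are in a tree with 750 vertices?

A tree on n vertices always has exactly n - 1 edges.
For n = 750: edges = 750 - 1 = 749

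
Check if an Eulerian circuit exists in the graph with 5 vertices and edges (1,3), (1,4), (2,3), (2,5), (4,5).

Step 1: Find the degree of each vertex:
  deg(1) = 2
  deg(2) = 2
  deg(3) = 2
  deg(4) = 2
  deg(5) = 2

Step 2: Count vertices with odd degree:
  All vertices have even degree (0 odd-degree vertices)

Step 3: Apply Euler's theorem:
  - Eulerian circuit exists iff graph is connected and all vertices have even degree
  - Eulerian path exists iff graph is connected and has 0 or 2 odd-degree vertices

Graph is connected with 0 odd-degree vertices.
Both Eulerian circuit and Eulerian path exist.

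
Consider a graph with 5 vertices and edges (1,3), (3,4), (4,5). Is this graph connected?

Step 1: Build adjacency list from edges:
  1: 3
  2: (none)
  3: 1, 4
  4: 3, 5
  5: 4

Step 2: Run BFS/DFS from vertex 1:
  Visited: {1, 3, 4, 5}
  Reached 4 of 5 vertices

Step 3: Only 4 of 5 vertices reached. Graph is disconnected.
Connected components: {1, 3, 4, 5}, {2}
Answer: No, the graph is not connected (2 components).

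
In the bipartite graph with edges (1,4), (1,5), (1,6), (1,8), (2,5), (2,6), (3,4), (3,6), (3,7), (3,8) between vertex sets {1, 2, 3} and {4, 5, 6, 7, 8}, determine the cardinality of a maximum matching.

Step 1: List the neighbors of each left vertex:
  1: 4, 5, 6, 8
  2: 5, 6
  3: 4, 6, 7, 8

Step 2: Greedily match left vertices, then look for augmenting paths:
  Match 1 -- 4
  Match 2 -- 5
  Match 3 -- 6
  No augmenting path remains.

Step 3: Verify this is maximum:
  Matching size 3 = min(|L|, |R|) = min(3, 5), which is an upper bound, so this matching is maximum.

Maximum matching: {(1,4), (2,5), (3,6)}
Size: 3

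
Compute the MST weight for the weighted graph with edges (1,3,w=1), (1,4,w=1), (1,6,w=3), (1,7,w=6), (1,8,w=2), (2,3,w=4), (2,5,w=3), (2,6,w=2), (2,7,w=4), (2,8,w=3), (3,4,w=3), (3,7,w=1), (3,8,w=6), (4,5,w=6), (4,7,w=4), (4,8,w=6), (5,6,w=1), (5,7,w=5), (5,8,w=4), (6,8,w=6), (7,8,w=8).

Apply Kruskal's algorithm (sort edges by weight, add if no cycle):

Sorted edges by weight:
  (1,4) w=1
  (1,3) w=1
  (3,7) w=1
  (5,6) w=1
  (1,8) w=2
  (2,6) w=2
  (1,6) w=3
  (2,5) w=3
  (2,8) w=3
  (3,4) w=3
  (2,3) w=4
  (2,7) w=4
  (4,7) w=4
  (5,8) w=4
  (5,7) w=5
  (1,7) w=6
  (3,8) w=6
  (4,8) w=6
  (4,5) w=6
  (6,8) w=6
  (7,8) w=8

Add edge (1,4) w=1 -- no cycle. Running total: 1
Add edge (1,3) w=1 -- no cycle. Running total: 2
Add edge (3,7) w=1 -- no cycle. Running total: 3
Add edge (5,6) w=1 -- no cycle. Running total: 4
Add edge (1,8) w=2 -- no cycle. Running total: 6
Add edge (2,6) w=2 -- no cycle. Running total: 8
Add edge (1,6) w=3 -- no cycle. Running total: 11

MST edges: (1,4,w=1), (1,3,w=1), (3,7,w=1), (5,6,w=1), (1,8,w=2), (2,6,w=2), (1,6,w=3)
Total MST weight: 1 + 1 + 1 + 1 + 2 + 2 + 3 = 11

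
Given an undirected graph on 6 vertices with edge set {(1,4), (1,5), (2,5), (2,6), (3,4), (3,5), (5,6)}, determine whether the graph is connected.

Step 1: Build adjacency list from edges:
  1: 4, 5
  2: 5, 6
  3: 4, 5
  4: 1, 3
  5: 1, 2, 3, 6
  6: 2, 5

Step 2: Run BFS/DFS from vertex 1:
  Visited: {1, 4, 5, 3, 2, 6}
  Reached 6 of 6 vertices

Step 3: All 6 vertices reached from vertex 1, so the graph is connected.
Answer: Yes, the graph is connected.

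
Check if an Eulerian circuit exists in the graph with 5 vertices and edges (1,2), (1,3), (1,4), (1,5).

Step 1: Find the degree of each vertex:
  deg(1) = 4
  deg(2) = 1
  deg(3) = 1
  deg(4) = 1
  deg(5) = 1

Step 2: Count vertices with odd degree:
  Odd-degree vertices: 2, 3, 4, 5 (4 total)

Step 3: Apply Euler's theorem:
  - Eulerian circuit exists iff graph is connected and all vertices have even degree
  - Eulerian path exists iff graph is connected and has 0 or 2 odd-degree vertices

Graph has 4 odd-degree vertices (need 0 or 2).
Neither Eulerian path nor Eulerian circuit exists.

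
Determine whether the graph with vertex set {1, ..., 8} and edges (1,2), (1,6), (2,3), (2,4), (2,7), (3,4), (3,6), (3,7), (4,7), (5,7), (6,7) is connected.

Step 1: Build adjacency list from edges:
  1: 2, 6
  2: 1, 3, 4, 7
  3: 2, 4, 6, 7
  4: 2, 3, 7
  5: 7
  6: 1, 3, 7
  7: 2, 3, 4, 5, 6
  8: (none)

Step 2: Run BFS/DFS from vertex 1:
  Visited: {1, 2, 6, 3, 4, 7, 5}
  Reached 7 of 8 vertices

Step 3: Only 7 of 8 vertices reached. Graph is disconnected.
Connected components: {1, 2, 3, 4, 5, 6, 7}, {8}
Answer: No, the graph is not connected (2 components).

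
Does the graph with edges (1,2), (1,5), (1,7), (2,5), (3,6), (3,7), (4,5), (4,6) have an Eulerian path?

Step 1: Find the degree of each vertex:
  deg(1) = 3
  deg(2) = 2
  deg(3) = 2
  deg(4) = 2
  deg(5) = 3
  deg(6) = 2
  deg(7) = 2

Step 2: Count vertices with odd degree:
  Odd-degree vertices: 1, 5 (2 total)

Step 3: Apply Euler's theorem:
  - Eulerian circuit exists iff graph is connected and all vertices have even degree
  - Eulerian path exists iff graph is connected and has 0 or 2 odd-degree vertices

Graph is connected with exactly 2 odd-degree vertices (1, 5).
Eulerian path exists (starting and ending at the odd-degree vertices), but no Eulerian circuit.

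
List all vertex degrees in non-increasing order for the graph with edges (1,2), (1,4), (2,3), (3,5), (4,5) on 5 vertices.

Step 1: Count edges incident to each vertex:
  deg(1) = 2 (neighbors: 2, 4)
  deg(2) = 2 (neighbors: 1, 3)
  deg(3) = 2 (neighbors: 2, 5)
  deg(4) = 2 (neighbors: 1, 5)
  deg(5) = 2 (neighbors: 3, 4)

Step 2: Sort degrees in non-increasing order:
  Degrees: [2, 2, 2, 2, 2] -> sorted: [2, 2, 2, 2, 2]

Degree sequence: [2, 2, 2, 2, 2]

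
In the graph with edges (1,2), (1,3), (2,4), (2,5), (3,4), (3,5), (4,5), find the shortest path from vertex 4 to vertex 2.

Step 1: Build adjacency list:
  1: 2, 3
  2: 1, 4, 5
  3: 1, 4, 5
  4: 2, 3, 5
  5: 2, 3, 4

Step 2: BFS from vertex 4 to find shortest path to 2:
  vertex 2 reached at distance 1

Step 3: Shortest path: 4 -> 2
Path length: 1 edge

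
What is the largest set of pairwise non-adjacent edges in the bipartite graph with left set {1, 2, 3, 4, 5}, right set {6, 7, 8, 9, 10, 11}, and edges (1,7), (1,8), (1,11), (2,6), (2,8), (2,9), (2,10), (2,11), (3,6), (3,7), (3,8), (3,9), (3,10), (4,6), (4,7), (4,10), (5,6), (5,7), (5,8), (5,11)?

Step 1: List the neighbors of each left vertex:
  1: 7, 8, 11
  2: 6, 8, 9, 10, 11
  3: 6, 7, 8, 9, 10
  4: 6, 7, 10
  5: 6, 7, 8, 11

Step 2: Greedily match left vertices, then look for augmenting paths:
  Match 1 -- 7
  Match 2 -- 6
  Match 3 -- 8
  Match 4 -- 10
  Match 5 -- 11
  No augmenting path remains.

Step 3: Verify this is maximum:
  Matching size 5 = min(|L|, |R|) = min(5, 6), which is an upper bound, so this matching is maximum.

Maximum matching: {(1,7), (2,6), (3,8), (4,10), (5,11)}
Size: 5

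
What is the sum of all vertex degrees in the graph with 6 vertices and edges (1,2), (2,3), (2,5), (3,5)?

Step 1: Count edges incident to each vertex:
  deg(1) = 1 (neighbors: 2)
  deg(2) = 3 (neighbors: 1, 3, 5)
  deg(3) = 2 (neighbors: 2, 5)
  deg(4) = 0 (neighbors: none)
  deg(5) = 2 (neighbors: 2, 3)
  deg(6) = 0 (neighbors: none)

Step 2: Sum all degrees:
  1 + 3 + 2 + 0 + 2 + 0 = 8

Verification: sum of degrees = 2 * |E| = 2 * 4 = 8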